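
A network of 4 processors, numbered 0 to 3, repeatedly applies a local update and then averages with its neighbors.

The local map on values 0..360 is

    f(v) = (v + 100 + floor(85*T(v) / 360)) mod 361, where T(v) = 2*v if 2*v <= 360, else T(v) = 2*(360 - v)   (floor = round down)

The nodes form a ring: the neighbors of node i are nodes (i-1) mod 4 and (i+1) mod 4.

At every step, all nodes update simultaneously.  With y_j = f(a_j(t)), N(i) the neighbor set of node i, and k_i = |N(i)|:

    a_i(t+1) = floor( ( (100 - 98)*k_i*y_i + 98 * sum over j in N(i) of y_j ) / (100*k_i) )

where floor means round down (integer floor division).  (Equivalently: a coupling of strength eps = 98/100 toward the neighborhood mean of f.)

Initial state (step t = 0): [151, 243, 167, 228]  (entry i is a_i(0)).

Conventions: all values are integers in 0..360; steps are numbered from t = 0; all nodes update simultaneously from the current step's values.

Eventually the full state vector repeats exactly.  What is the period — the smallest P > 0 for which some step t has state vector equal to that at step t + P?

Answer: 18
Key observation: The state at step 25, [134, 72, 134, 72], reappears at step 43 — and no state repeats earlier — so the cycle the system enters has period 18.

Derivation:
t=0: [151, 243, 167, 228]
t=1: [38, 327, 39, 327]
t=2: [82, 154, 82, 154]
t=3: [323, 222, 323, 222]
t=4: [27, 77, 27, 77]
t=5: [211, 140, 211, 140]
t=6: [300, 25, 300, 25]
t=7: [134, 68, 134, 68]
t=8: [201, 295, 201, 295]
t=9: [63, 15, 63, 15]
t=10: [123, 190, 123, 190]
t=11: [14, 275, 14, 275]
t=12: [55, 118, 55, 118]
t=13: [271, 181, 271, 181]
t=14: [4, 51, 4, 51]
t=15: [173, 106, 173, 106]
t=16: [257, 352, 257, 352]
t=17: [93, 45, 93, 45]
t=18: [167, 234, 167, 234]
t=19: [38, 338, 38, 338]
t=20: [88, 153, 88, 153]
t=21: [323, 230, 323, 230]
t=22: [30, 78, 30, 78]
t=23: [212, 145, 212, 145]
t=24: [307, 25, 307, 25]
t=25: [134, 72, 134, 72]
t=26: [207, 295, 207, 295]
t=27: [63, 18, 63, 18]
t=28: [127, 190, 127, 190]
t=29: [14, 280, 14, 280]
t=30: [57, 118, 57, 118]
t=31: [271, 184, 271, 184]
t=32: [6, 51, 6, 51]
t=33: [173, 109, 173, 109]
t=34: [261, 352, 261, 352]
t=35: [93, 46, 93, 46]
t=36: [168, 234, 168, 234]
t=37: [38, 340, 38, 340]
t=38: [89, 153, 89, 153]
t=39: [323, 232, 323, 232]
t=40: [31, 78, 31, 78]
t=41: [212, 146, 212, 146]
t=42: [308, 25, 308, 25]
t=43: [134, 72, 134, 72]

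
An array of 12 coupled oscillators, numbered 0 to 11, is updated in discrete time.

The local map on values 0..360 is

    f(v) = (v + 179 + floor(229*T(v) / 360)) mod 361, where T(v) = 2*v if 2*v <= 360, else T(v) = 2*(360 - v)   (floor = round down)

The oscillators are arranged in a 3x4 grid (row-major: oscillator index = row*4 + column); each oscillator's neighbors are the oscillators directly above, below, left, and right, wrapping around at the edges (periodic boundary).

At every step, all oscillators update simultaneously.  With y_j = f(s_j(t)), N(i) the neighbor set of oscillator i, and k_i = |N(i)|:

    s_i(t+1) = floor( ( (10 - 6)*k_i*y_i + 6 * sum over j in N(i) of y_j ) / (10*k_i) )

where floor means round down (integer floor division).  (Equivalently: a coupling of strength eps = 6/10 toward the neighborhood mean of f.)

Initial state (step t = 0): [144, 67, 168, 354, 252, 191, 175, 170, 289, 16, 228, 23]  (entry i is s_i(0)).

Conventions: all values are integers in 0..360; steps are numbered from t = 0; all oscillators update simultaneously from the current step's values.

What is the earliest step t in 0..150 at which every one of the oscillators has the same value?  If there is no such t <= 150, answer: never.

Answer: never
Key observation: The state at step 4 reappears at step 6 — the system is in a cycle of period 2 from step 4 on.  No step 0..6 is synchronized, and the cycle repeats forever, so no step up to 150 (or ever) has all oscillators equal.

Derivation:
t=0: [144, 67, 168, 354, 252, 191, 175, 170, 289, 16, 228, 23]  (not all equal)
t=1: [195, 249, 220, 188, 198, 234, 212, 206, 198, 230, 214, 211]  (not all equal)
t=2: [220, 212, 216, 220, 220, 213, 216, 219, 220, 214, 216, 219]  (not all equal)
t=3: [216, 217, 217, 216, 216, 217, 217, 216, 216, 217, 216, 216]  (not all equal)
t=4: [216, 216, 216, 216, 216, 216, 216, 216, 216, 216, 216, 217]  (not all equal)
t=5: [217, 217, 217, 216, 217, 217, 217, 216, 216, 217, 216, 216]  (not all equal)
t=6: [216, 216, 216, 216, 216, 216, 216, 216, 216, 216, 216, 217]  (not all equal)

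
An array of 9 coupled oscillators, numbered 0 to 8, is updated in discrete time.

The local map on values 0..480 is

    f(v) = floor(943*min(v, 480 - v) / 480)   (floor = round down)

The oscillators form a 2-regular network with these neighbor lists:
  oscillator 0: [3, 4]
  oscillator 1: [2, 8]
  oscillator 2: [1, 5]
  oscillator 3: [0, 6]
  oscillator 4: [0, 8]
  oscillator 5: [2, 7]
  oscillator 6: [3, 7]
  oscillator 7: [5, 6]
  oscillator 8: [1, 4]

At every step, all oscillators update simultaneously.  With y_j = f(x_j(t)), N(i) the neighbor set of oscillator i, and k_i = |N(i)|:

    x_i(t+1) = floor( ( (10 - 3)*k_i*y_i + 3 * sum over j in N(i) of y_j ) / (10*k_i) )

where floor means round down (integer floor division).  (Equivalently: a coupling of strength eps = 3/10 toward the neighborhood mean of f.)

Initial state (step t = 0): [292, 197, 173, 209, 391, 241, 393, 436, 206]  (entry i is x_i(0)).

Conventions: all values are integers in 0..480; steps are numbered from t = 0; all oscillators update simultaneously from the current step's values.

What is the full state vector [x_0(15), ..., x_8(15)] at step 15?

Answer: [443, 286, 302, 440, 405, 349, 376, 307, 233]

Derivation:
t=0: [292, 197, 173, 209, 391, 241, 393, 436, 206]
t=1: [345, 382, 365, 367, 237, 392, 193, 156, 366]
t=2: [288, 201, 212, 251, 398, 200, 344, 296, 254]
t=3: [355, 404, 409, 410, 235, 390, 308, 351, 393]
t=4: [261, 150, 146, 183, 384, 182, 294, 254, 210]
t=5: [383, 310, 297, 370, 257, 359, 375, 418, 360]
t=6: [231, 322, 336, 210, 370, 237, 194, 151, 280]
t=7: [411, 318, 313, 413, 277, 412, 372, 334, 353]
t=8: [173, 309, 297, 143, 336, 185, 210, 251, 281]
t=9: [321, 346, 356, 308, 306, 375, 397, 430, 365]
t=10: [320, 254, 240, 307, 319, 195, 179, 123, 248]
t=11: [318, 449, 453, 337, 336, 374, 332, 278, 432]
t=12: [306, 64, 77, 287, 259, 212, 304, 351, 117]
t=13: [360, 144, 186, 368, 389, 351, 336, 291, 244]
t=14: [224, 321, 335, 231, 229, 287, 286, 339, 393]
t=15: [443, 286, 302, 440, 405, 349, 376, 307, 233]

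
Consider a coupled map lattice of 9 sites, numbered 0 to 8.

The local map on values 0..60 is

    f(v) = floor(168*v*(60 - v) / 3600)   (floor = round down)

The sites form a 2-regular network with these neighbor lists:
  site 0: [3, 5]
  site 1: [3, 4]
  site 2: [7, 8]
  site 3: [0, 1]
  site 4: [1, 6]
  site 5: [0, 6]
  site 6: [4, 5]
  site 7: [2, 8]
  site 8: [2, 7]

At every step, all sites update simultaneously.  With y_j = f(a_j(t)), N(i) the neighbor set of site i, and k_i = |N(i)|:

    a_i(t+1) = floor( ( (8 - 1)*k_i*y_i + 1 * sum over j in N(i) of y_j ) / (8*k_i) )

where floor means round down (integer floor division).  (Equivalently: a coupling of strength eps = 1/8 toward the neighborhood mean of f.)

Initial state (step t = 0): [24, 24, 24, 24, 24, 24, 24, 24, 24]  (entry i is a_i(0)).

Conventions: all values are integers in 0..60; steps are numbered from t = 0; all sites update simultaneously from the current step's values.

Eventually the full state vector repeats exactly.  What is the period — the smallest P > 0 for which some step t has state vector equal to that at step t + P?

Answer: 2
Key observation: The state at step 3, [39, 39, 39, 39, 39, 39, 39, 39, 39], reappears at step 5 — and no state repeats earlier — so the cycle the system enters has period 2.

Derivation:
t=0: [24, 24, 24, 24, 24, 24, 24, 24, 24]
t=1: [40, 40, 40, 40, 40, 40, 40, 40, 40]
t=2: [37, 37, 37, 37, 37, 37, 37, 37, 37]
t=3: [39, 39, 39, 39, 39, 39, 39, 39, 39]
t=4: [38, 38, 38, 38, 38, 38, 38, 38, 38]
t=5: [39, 39, 39, 39, 39, 39, 39, 39, 39]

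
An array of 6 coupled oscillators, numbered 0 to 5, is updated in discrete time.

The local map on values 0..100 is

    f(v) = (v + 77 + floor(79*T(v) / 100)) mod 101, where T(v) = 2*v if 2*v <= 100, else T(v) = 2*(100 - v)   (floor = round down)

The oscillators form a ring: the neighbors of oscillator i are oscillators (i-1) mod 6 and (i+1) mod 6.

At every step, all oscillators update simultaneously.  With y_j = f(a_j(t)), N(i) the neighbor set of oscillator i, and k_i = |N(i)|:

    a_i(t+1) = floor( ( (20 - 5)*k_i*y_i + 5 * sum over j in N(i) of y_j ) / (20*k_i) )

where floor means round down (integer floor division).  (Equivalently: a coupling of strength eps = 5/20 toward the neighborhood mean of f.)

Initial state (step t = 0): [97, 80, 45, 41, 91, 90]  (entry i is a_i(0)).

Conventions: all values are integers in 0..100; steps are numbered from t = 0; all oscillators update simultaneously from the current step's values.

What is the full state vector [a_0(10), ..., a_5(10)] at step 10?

Simulating step by step:
t=0: [97, 80, 45, 41, 91, 90]
t=1: [78, 86, 90, 82, 81, 80]
t=2: [87, 84, 82, 85, 86, 87]
t=3: [83, 84, 85, 84, 83, 83]
t=4: [85, 84, 84, 84, 85, 85]
t=5: [84, 84, 85, 84, 84, 84]
t=6: [85, 84, 84, 84, 85, 85]
t=7: [84, 84, 85, 84, 84, 84]
t=8: [85, 84, 84, 84, 85, 85]
t=9: [84, 84, 85, 84, 84, 84]
t=10: [85, 84, 84, 84, 85, 85]

Answer: [85, 84, 84, 84, 85, 85]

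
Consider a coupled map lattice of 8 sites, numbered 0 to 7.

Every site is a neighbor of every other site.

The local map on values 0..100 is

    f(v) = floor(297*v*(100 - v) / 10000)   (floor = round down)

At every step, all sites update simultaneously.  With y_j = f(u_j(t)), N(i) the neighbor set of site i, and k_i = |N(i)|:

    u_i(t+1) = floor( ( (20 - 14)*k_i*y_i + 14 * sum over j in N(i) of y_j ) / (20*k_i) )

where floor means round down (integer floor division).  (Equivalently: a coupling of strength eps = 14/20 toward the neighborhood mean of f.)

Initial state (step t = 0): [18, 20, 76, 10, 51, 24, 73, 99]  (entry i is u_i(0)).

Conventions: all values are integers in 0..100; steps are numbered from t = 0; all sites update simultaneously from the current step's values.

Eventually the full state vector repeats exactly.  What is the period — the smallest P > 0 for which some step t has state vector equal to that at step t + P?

Simulating step by step:
t=0: [18, 20, 76, 10, 51, 24, 73, 99]
t=1: [44, 45, 46, 41, 50, 46, 47, 36]
t=2: [72, 72, 72, 72, 72, 72, 72, 71]
t=3: [59, 59, 59, 59, 59, 59, 59, 59]
t=4: [71, 71, 71, 71, 71, 71, 71, 71]
t=5: [61, 61, 61, 61, 61, 61, 61, 61]
t=6: [70, 70, 70, 70, 70, 70, 70, 70]
t=7: [62, 62, 62, 62, 62, 62, 62, 62]
t=8: [69, 69, 69, 69, 69, 69, 69, 69]
t=9: [63, 63, 63, 63, 63, 63, 63, 63]
t=10: [69, 69, 69, 69, 69, 69, 69, 69]

Answer: 2
Key observation: The state at step 8, [69, 69, 69, 69, 69, 69, 69, 69], reappears at step 10 — and no state repeats earlier — so the cycle the system enters has period 2.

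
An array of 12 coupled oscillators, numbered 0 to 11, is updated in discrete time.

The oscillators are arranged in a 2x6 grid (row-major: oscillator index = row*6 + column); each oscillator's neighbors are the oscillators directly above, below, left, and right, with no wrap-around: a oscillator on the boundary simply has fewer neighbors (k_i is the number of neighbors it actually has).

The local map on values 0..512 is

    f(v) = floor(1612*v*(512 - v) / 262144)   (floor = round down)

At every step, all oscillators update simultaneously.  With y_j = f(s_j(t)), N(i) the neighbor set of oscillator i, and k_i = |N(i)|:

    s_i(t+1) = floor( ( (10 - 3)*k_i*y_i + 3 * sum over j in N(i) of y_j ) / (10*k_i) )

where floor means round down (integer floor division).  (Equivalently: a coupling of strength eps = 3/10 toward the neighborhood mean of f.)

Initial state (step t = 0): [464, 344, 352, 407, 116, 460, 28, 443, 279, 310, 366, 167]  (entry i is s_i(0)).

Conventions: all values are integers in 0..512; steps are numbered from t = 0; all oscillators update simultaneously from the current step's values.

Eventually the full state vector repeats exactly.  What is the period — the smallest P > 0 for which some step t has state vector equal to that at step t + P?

Answer: 2
Key observation: The state at step 30, [400, 400, 400, 400, 400, 400, 400, 400, 400, 400, 400, 400], reappears at step 32 — and no state repeats earlier — so the cycle the system enters has period 2.

Derivation:
t=0: [464, 344, 352, 407, 116, 460, 28, 443, 279, 310, 366, 167]
t=1: [160, 315, 343, 284, 271, 198, 106, 214, 371, 368, 331, 319]
t=2: [338, 376, 359, 386, 395, 384, 295, 371, 332, 336, 368, 377]
t=3: [358, 321, 333, 307, 291, 300, 377, 332, 359, 353, 323, 312]
t=4: [340, 371, 366, 381, 391, 390, 324, 359, 343, 351, 374, 383]
t=5: [355, 327, 327, 310, 294, 293, 366, 341, 350, 340, 315, 303]
t=6: [344, 367, 370, 382, 391, 393, 334, 355, 352, 362, 380, 388]
t=7: [352, 330, 323, 308, 293, 288, 360, 343, 342, 329, 307, 295]
t=8: [347, 366, 373, 384, 392, 395, 340, 355, 360, 372, 386, 392]
t=9: [349, 330, 319, 304, 290, 285, 355, 341, 333, 317, 299, 289]
t=10: [350, 366, 376, 386, 394, 396, 345, 358, 367, 380, 390, 395]
t=11: [345, 329, 315, 300, 286, 282, 350, 338, 325, 307, 292, 284]
t=12: [355, 368, 380, 390, 396, 397, 350, 361, 374, 386, 394, 397]
t=13: [340, 326, 309, 293, 283, 280, 345, 333, 316, 298, 285, 280]
t=14: [360, 371, 384, 393, 397, 398, 356, 366, 380, 391, 396, 398]
t=15: [334, 321, 303, 288, 280, 279, 338, 326, 307, 290, 282, 279]
t=16: [366, 376, 388, 395, 398, 399, 363, 372, 386, 394, 397, 398]
t=17: [326, 314, 296, 284, 279, 277, 329, 318, 299, 285, 280, 278]
t=18: [373, 381, 392, 397, 399, 399, 371, 379, 390, 396, 398, 399]
t=19: [316, 305, 290, 280, 277, 277, 318, 308, 292, 282, 278, 277]
t=20: [381, 387, 394, 398, 399, 400, 380, 386, 394, 398, 399, 400]
t=21: [304, 296, 285, 279, 277, 275, 306, 298, 285, 279, 277, 275]
t=22: [388, 392, 396, 398, 399, 400, 387, 392, 396, 398, 399, 400]
t=23: [294, 288, 282, 279, 277, 275, 295, 289, 282, 279, 277, 275]
t=24: [394, 396, 397, 399, 399, 400, 393, 395, 397, 399, 399, 400]
t=25: [284, 282, 279, 277, 276, 275, 286, 283, 280, 277, 276, 275]
t=26: [397, 398, 399, 399, 400, 400, 397, 398, 399, 399, 400, 400]
t=27: [279, 278, 277, 276, 275, 275, 279, 278, 277, 276, 275, 275]
t=28: [399, 399, 400, 400, 400, 400, 399, 399, 400, 400, 400, 400]
t=29: [277, 276, 275, 275, 275, 275, 277, 276, 275, 275, 275, 275]
t=30: [400, 400, 400, 400, 400, 400, 400, 400, 400, 400, 400, 400]
t=31: [275, 275, 275, 275, 275, 275, 275, 275, 275, 275, 275, 275]
t=32: [400, 400, 400, 400, 400, 400, 400, 400, 400, 400, 400, 400]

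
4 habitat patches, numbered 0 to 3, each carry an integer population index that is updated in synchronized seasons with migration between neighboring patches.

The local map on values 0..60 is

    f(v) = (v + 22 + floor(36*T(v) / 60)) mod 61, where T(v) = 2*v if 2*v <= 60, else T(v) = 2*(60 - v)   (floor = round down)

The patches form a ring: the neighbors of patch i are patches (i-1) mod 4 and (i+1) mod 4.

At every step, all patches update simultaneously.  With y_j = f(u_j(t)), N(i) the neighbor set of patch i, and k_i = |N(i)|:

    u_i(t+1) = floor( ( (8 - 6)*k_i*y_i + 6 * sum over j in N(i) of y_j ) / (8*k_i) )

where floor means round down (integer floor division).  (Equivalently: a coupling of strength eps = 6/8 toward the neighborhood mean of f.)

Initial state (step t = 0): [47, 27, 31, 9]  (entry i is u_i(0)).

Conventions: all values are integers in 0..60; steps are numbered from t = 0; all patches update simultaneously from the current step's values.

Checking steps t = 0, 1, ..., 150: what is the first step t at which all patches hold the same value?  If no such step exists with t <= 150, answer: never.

Simulating step by step:
t=0: [47, 27, 31, 9]  (not all equal)
t=1: [28, 23, 29, 28]  (not all equal)
t=2: [17, 20, 18, 22]  (not all equal)
t=3: [20, 23, 5, 24]  (not all equal)
t=4: [10, 17, 17, 17]  (not all equal)
t=5: [55, 53, 59, 53]  (not all equal)
t=6: [22, 21, 21, 21]  (not all equal)
t=7: [7, 7, 7, 7]  (all equal)

Answer: 7
Key observation: Synchronization is absorbing here: once all patches are equal they stay equal, and step 7 is the first all-equal step.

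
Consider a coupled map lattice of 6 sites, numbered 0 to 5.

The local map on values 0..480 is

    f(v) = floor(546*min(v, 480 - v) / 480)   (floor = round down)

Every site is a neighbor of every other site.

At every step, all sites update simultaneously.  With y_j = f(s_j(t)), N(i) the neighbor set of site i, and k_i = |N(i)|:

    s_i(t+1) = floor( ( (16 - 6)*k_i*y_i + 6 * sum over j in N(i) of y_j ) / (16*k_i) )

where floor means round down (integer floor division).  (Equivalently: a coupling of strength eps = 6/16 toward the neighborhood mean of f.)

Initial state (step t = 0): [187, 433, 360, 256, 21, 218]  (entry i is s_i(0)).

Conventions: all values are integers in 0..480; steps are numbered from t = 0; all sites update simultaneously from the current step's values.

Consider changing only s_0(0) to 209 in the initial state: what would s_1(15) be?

Simulating step by step:
t=0: [209, 433, 360, 256, 21, 218]
t=1: [201, 100, 146, 210, 83, 207]
t=2: [205, 142, 171, 211, 132, 209]
t=3: [219, 179, 197, 223, 173, 221]
t=4: [240, 214, 226, 242, 211, 241]
t=5: [266, 250, 257, 265, 248, 265]
t=6: [246, 256, 252, 247, 257, 247]
t=7: [263, 256, 259, 262, 256, 262]
t=8: [247, 252, 250, 248, 252, 248]
t=9: [263, 260, 261, 262, 260, 262]
t=10: [246, 249, 248, 247, 249, 247]
t=11: [265, 262, 263, 264, 262, 264]
t=12: [244, 246, 245, 245, 246, 245]
t=13: [267, 266, 266, 266, 266, 266]
t=14: [242, 242, 242, 242, 242, 242]
t=15: [270, 270, 270, 270, 270, 270]

Answer: s_1(15) = 270
Key observation: This trace re-runs the system from the modified initial state.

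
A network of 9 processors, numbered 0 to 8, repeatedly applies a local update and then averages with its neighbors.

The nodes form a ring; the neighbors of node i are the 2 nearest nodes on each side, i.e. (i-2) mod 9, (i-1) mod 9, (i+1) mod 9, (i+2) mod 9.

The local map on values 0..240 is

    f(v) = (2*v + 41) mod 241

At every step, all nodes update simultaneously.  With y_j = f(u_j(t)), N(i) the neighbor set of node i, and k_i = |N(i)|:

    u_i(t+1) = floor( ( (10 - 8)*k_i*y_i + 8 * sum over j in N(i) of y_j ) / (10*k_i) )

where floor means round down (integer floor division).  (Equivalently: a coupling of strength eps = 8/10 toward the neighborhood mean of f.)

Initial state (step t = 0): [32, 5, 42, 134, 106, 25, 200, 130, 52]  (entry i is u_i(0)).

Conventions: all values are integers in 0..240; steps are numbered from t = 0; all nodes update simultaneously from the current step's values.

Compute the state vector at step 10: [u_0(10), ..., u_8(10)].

Answer: [100, 116, 132, 141, 128, 108, 94, 72, 75]

Derivation:
t=0: [32, 5, 42, 134, 106, 25, 200, 130, 52]
t=1: [97, 98, 72, 69, 99, 86, 101, 120, 112]
t=2: [144, 172, 215, 210, 163, 134, 103, 102, 107]
t=3: [96, 139, 161, 157, 130, 84, 43, 36, 51]
t=4: [137, 138, 121, 116, 126, 124, 130, 165, 138]
t=5: [79, 60, 55, 50, 46, 64, 73, 77, 83]
t=6: [182, 171, 157, 151, 156, 165, 178, 191, 189]
t=7: [156, 140, 126, 120, 122, 136, 151, 162, 164]
t=8: [99, 82, 65, 57, 62, 76, 94, 107, 109]
t=9: [129, 157, 187, 177, 182, 151, 123, 138, 141]
t=10: [100, 116, 132, 141, 128, 108, 94, 72, 75]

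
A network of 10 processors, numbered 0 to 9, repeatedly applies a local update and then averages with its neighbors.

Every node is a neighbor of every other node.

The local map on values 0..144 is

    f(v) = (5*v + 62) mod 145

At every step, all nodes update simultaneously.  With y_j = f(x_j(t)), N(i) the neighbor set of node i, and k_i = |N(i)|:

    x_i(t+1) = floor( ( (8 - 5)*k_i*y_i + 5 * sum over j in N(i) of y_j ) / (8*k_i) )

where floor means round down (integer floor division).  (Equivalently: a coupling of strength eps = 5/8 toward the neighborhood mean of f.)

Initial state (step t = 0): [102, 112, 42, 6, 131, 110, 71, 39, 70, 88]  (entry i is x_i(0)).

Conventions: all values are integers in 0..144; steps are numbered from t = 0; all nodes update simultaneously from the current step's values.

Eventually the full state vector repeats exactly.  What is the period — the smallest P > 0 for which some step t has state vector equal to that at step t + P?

Simulating step by step:
t=0: [102, 112, 42, 6, 131, 110, 71, 39, 70, 88]
t=1: [110, 81, 107, 97, 110, 78, 107, 103, 106, 89]
t=2: [43, 43, 38, 67, 43, 38, 38, 77, 37, 55]
t=3: [108, 108, 101, 101, 108, 101, 101, 72, 99, 82]
t=4: [68, 68, 101, 101, 68, 101, 101, 101, 98, 72]
t=5: [120, 120, 126, 126, 120, 126, 126, 126, 122, 126]
t=6: [95, 95, 104, 104, 95, 104, 104, 104, 98, 104]
t=7: [61, 61, 30, 30, 61, 30, 30, 30, 65, 30]
t=8: [74, 74, 71, 71, 74, 71, 71, 71, 80, 71]
t=9: [127, 127, 123, 123, 127, 123, 123, 123, 92, 123]
t=10: [106, 106, 100, 100, 106, 100, 100, 100, 97, 100]
t=11: [66, 66, 102, 102, 66, 102, 102, 102, 97, 102]
t=12: [117, 117, 127, 127, 117, 127, 127, 127, 120, 127]
t=13: [88, 88, 104, 104, 88, 104, 104, 104, 93, 104]
t=14: [41, 41, 21, 21, 41, 21, 21, 21, 49, 21]
t=15: [73, 73, 42, 42, 73, 42, 42, 42, 40, 42]
t=16: [131, 131, 128, 128, 131, 128, 128, 128, 125, 128]
t=17: [128, 128, 124, 124, 128, 124, 124, 124, 119, 124]
t=18: [110, 110, 104, 104, 110, 104, 104, 104, 96, 104]
t=19: [24, 24, 15, 15, 24, 15, 15, 15, 47, 15]
t=20: [76, 76, 107, 107, 76, 107, 107, 107, 67, 107]
t=21: [18, 18, 21, 21, 18, 21, 21, 21, 48, 21]
t=22: [13, 13, 18, 18, 13, 18, 18, 18, 15, 18]
t=23: [77, 77, 41, 41, 77, 41, 41, 41, 80, 41]
t=24: [58, 58, 92, 92, 58, 92, 92, 92, 63, 92]
t=25: [74, 74, 81, 81, 74, 81, 81, 81, 81, 81]
t=26: [88, 88, 54, 54, 88, 54, 54, 54, 54, 54]
t=27: [54, 54, 47, 47, 54, 47, 47, 47, 47, 47]
t=28: [24, 24, 14, 14, 24, 14, 14, 14, 14, 14]
t=29: [83, 83, 112, 112, 83, 112, 112, 112, 112, 112]
t=30: [42, 42, 42, 42, 42, 42, 42, 42, 42, 42]
t=31: [127, 127, 127, 127, 127, 127, 127, 127, 127, 127]
t=32: [117, 117, 117, 117, 117, 117, 117, 117, 117, 117]
t=33: [67, 67, 67, 67, 67, 67, 67, 67, 67, 67]
t=34: [107, 107, 107, 107, 107, 107, 107, 107, 107, 107]
t=35: [17, 17, 17, 17, 17, 17, 17, 17, 17, 17]
t=36: [2, 2, 2, 2, 2, 2, 2, 2, 2, 2]
t=37: [72, 72, 72, 72, 72, 72, 72, 72, 72, 72]
t=38: [132, 132, 132, 132, 132, 132, 132, 132, 132, 132]
t=39: [142, 142, 142, 142, 142, 142, 142, 142, 142, 142]
t=40: [47, 47, 47, 47, 47, 47, 47, 47, 47, 47]
t=41: [7, 7, 7, 7, 7, 7, 7, 7, 7, 7]
t=42: [97, 97, 97, 97, 97, 97, 97, 97, 97, 97]
t=43: [112, 112, 112, 112, 112, 112, 112, 112, 112, 112]
t=44: [42, 42, 42, 42, 42, 42, 42, 42, 42, 42]

Answer: 14
Key observation: The state at step 30, [42, 42, 42, 42, 42, 42, 42, 42, 42, 42], reappears at step 44 — and no state repeats earlier — so the cycle the system enters has period 14.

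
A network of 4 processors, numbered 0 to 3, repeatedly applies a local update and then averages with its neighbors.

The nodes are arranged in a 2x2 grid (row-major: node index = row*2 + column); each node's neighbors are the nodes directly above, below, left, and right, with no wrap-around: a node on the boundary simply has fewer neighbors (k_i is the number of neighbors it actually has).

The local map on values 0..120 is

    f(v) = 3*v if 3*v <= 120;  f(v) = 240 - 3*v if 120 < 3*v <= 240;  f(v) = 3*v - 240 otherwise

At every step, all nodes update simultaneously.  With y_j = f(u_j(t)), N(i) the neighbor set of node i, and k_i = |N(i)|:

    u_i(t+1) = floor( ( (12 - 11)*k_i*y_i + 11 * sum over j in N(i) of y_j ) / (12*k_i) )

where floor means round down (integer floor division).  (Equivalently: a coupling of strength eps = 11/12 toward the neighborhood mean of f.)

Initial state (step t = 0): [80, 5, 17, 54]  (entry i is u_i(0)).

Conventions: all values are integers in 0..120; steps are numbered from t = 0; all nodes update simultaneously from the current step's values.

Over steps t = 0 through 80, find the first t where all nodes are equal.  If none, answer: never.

Answer: 4
Key observation: Synchronization is absorbing here: once all nodes are equal they stay equal, and step 4 is the first all-equal step.

Derivation:
t=0: [80, 5, 17, 54]  (not all equal)
t=1: [30, 37, 40, 36]  (not all equal)
t=2: [113, 100, 100, 114]  (not all equal)
t=3: [63, 97, 97, 63]  (not all equal)
t=4: [51, 51, 51, 51]  (all equal)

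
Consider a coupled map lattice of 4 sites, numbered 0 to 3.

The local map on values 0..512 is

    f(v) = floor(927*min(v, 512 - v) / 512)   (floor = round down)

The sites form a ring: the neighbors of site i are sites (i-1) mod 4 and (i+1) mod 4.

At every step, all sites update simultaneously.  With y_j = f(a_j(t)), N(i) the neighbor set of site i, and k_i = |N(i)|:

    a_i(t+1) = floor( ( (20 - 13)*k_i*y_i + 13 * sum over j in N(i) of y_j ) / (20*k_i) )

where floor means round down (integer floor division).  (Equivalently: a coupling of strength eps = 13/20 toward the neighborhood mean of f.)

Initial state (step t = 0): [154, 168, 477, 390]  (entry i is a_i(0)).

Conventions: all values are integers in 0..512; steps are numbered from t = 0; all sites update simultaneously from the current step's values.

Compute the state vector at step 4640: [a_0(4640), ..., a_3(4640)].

Answer: [217, 217, 217, 217]
Key observation: The state at step 31, [392, 392, 392, 392], reappears at step 33: the system is in a cycle of period 2 from step 31 on.  Therefore the state at step 4640 equals the state at step 31 + ((4640 - 31) mod 2) = 32, which is [217, 217, 217, 217].

Derivation:
t=0: [154, 168, 477, 390]
t=1: [267, 217, 192, 187]
t=2: [392, 393, 358, 375]
t=3: [226, 236, 247, 247]
t=4: [427, 427, 440, 434]
t=5: [149, 145, 141, 141]
t=6: [262, 262, 257, 259]
t=7: [453, 454, 457, 457]
t=8: [103, 103, 100, 101]
t=9: [184, 184, 182, 182]
t=10: [331, 331, 330, 330]
t=11: [327, 327, 328, 328]
t=12: [333, 333, 333, 333]
t=13: [324, 324, 324, 324]
t=14: [340, 340, 340, 340]
t=15: [311, 311, 311, 311]
t=16: [363, 363, 363, 363]
t=17: [269, 269, 269, 269]
t=18: [439, 439, 439, 439]
t=19: [132, 132, 132, 132]
t=20: [238, 238, 238, 238]
t=21: [430, 430, 430, 430]
t=22: [148, 148, 148, 148]
t=23: [267, 267, 267, 267]
t=24: [443, 443, 443, 443]
t=25: [124, 124, 124, 124]
t=26: [224, 224, 224, 224]
t=27: [405, 405, 405, 405]
t=28: [193, 193, 193, 193]
t=29: [349, 349, 349, 349]
t=30: [295, 295, 295, 295]
t=31: [392, 392, 392, 392]
t=32: [217, 217, 217, 217]
t=33: [392, 392, 392, 392]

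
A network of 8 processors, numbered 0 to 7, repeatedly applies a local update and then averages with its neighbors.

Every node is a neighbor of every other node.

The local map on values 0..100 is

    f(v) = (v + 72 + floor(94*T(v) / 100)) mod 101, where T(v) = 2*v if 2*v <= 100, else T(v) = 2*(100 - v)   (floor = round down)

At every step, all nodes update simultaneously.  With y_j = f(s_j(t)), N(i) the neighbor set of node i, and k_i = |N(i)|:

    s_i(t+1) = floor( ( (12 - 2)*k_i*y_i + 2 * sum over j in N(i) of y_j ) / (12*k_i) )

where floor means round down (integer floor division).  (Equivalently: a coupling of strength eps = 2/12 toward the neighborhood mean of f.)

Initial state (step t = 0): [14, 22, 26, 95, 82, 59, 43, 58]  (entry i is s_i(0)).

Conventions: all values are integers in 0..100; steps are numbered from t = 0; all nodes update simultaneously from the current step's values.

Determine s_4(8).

Simulating step by step:
t=0: [14, 22, 26, 95, 82, 59, 43, 58]
t=1: [17, 36, 44, 69, 78, 13, 84, 13]
t=2: [26, 71, 89, 90, 84, 17, 80, 17]
t=3: [48, 89, 76, 76, 80, 27, 83, 27]
t=4: [19, 77, 87, 87, 84, 51, 81, 51]
t=5: [31, 85, 77, 77, 80, 21, 81, 21]
t=6: [61, 81, 87, 87, 84, 38, 83, 38]
t=7: [17, 84, 80, 80, 82, 78, 82, 78]
t=8: [30, 83, 86, 86, 84, 87, 84, 87]

Answer: s_4(8) = 84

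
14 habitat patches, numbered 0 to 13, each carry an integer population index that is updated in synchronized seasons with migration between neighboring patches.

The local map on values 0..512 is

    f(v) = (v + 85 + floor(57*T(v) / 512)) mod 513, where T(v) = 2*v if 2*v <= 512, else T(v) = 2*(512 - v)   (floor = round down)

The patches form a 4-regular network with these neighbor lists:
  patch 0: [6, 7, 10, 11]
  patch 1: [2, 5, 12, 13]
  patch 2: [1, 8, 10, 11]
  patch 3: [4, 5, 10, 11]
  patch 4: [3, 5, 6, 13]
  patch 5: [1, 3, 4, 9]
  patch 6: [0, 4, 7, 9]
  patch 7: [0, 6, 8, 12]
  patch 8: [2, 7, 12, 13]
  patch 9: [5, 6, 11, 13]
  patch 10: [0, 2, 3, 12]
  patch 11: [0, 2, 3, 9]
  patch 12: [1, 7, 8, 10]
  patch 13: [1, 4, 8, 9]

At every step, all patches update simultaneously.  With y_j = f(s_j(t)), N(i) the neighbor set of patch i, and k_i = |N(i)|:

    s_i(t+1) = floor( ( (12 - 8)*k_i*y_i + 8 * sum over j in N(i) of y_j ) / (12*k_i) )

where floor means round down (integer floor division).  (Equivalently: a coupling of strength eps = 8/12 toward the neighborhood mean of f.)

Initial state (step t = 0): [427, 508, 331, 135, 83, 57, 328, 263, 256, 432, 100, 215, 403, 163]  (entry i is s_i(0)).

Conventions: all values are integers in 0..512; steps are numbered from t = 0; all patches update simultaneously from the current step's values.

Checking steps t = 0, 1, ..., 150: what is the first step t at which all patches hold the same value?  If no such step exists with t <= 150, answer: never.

Simulating step by step:
t=0: [427, 508, 331, 135, 83, 57, 328, 263, 256, 432, 100, 215, 403, 163]  (not all equal)
t=1: [240, 261, 324, 232, 252, 140, 255, 364, 408, 213, 274, 239, 352, 208]  (not all equal)
t=2: [403, 386, 348, 362, 357, 336, 398, 368, 291, 343, 415, 382, 373, 303]  (not all equal)
t=3: [420, 474, 394, 399, 472, 473, 492, 483, 454, 471, 327, 486, 398, 455]  (not all equal)
t=4: [111, 202, 269, 273, 128, 128, 52, 124, 198, 54, 406, 200, 270, 45]  (not all equal)
t=5: [192, 309, 300, 272, 237, 269, 190, 262, 307, 193, 241, 308, 285, 221]  (not all equal)
t=6: [362, 415, 426, 403, 373, 393, 341, 382, 413, 359, 389, 392, 416, 380]  (not all equal)
t=7: [487, 173, 175, 503, 491, 415, 478, 325, 171, 486, 336, 415, 171, 328]  (not all equal)
t=8: [184, 274, 275, 116, 121, 86, 126, 268, 347, 108, 275, 86, 348, 271]  (not all equal)
t=9: [311, 383, 384, 246, 254, 244, 273, 383, 438, 243, 373, 257, 439, 357]  (not all equal)
t=10: [445, 395, 400, 405, 407, 404, 422, 316, 258, 405, 387, 416, 260, 375]  (not all equal)
t=11: [171, 402, 405, 85, 84, 84, 84, 288, 440, 85, 323, 93, 441, 314]  (not all equal)
t=12: [307, 280, 197, 233, 229, 241, 244, 230, 158, 231, 235, 177, 244, 300]  (not all equal)
t=13: [382, 391, 336, 359, 381, 379, 383, 368, 343, 371, 376, 350, 366, 381]  (not all equal)
t=14: [488, 489, 474, 484, 492, 491, 492, 484, 475, 488, 483, 477, 484, 489]  (not all equal)
t=15: [62, 63, 57, 62, 66, 65, 66, 62, 59, 64, 60, 59, 61, 64]  (not all equal)
t=16: [160, 160, 157, 160, 163, 163, 163, 160, 158, 162, 158, 158, 159, 162]  (not all equal)
t=17: [280, 280, 277, 280, 283, 282, 282, 280, 279, 282, 278, 279, 279, 281]  (not all equal)
t=18: [416, 416, 414, 416, 417, 417, 417, 416, 415, 417, 415, 415, 415, 416]  (not all equal)
t=19: [8, 8, 7, 9, 9, 9, 9, 8, 8, 9, 8, 8, 8, 9]  (not all equal)
t=20: [94, 94, 93, 95, 96, 95, 95, 94, 94, 95, 94, 94, 94, 95]  (not all equal)
t=21: [199, 199, 198, 200, 201, 200, 200, 199, 199, 200, 199, 199, 199, 200]  (not all equal)
t=22: [328, 328, 327, 328, 329, 329, 328, 328, 328, 328, 328, 328, 328, 328]  (not all equal)
t=23: [453, 453, 453, 453, 453, 453, 453, 453, 453, 453, 453, 453, 453, 453]  (all equal)

Answer: 23
Key observation: Synchronization is absorbing here: once all patches are equal they stay equal, and step 23 is the first all-equal step.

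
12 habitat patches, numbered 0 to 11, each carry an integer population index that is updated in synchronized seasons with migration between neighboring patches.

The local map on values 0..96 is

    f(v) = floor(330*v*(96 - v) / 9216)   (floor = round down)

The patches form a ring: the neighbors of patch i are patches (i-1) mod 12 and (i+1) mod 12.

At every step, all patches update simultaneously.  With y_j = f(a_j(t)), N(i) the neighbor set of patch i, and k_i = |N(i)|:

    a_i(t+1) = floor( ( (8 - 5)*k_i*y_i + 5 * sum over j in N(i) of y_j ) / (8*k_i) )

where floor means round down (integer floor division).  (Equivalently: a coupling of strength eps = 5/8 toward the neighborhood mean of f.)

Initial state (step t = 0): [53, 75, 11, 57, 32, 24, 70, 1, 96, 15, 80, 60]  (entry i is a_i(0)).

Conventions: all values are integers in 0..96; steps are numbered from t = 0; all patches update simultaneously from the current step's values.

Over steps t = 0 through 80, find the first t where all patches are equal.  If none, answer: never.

Simulating step by step:
t=0: [53, 75, 11, 57, 32, 24, 70, 1, 96, 15, 80, 60]  (not all equal)
t=1: [71, 56, 54, 62, 71, 66, 44, 21, 14, 30, 54, 68]  (not all equal)
t=2: [69, 75, 78, 73, 68, 71, 69, 59, 54, 64, 73, 70]  (not all equal)
t=3: [62, 57, 55, 59, 63, 65, 68, 75, 77, 71, 65, 63]  (not all equal)
t=4: [75, 78, 79, 77, 74, 71, 65, 58, 56, 62, 69, 73]  (not all equal)
t=5: [55, 51, 49, 52, 57, 64, 71, 76, 77, 73, 66, 60]  (not all equal)
t=6: [79, 81, 81, 80, 77, 71, 63, 56, 55, 60, 69, 75]  (not all equal)
t=7: [48, 44, 43, 46, 53, 63, 72, 78, 79, 74, 66, 56]  (not all equal)
t=8: [81, 81, 81, 81, 79, 72, 61, 52, 51, 58, 69, 77]  (not all equal)
t=9: [45, 43, 43, 44, 50, 61, 72, 79, 80, 75, 65, 53]  (not all equal)
t=10: [81, 81, 81, 81, 79, 73, 61, 51, 49, 57, 69, 78]  (not all equal)
t=11: [45, 43, 43, 44, 50, 61, 72, 80, 81, 75, 65, 52]  (not all equal)
t=12: [81, 81, 81, 81, 79, 73, 60, 49, 47, 56, 69, 78]  (not all equal)
t=13: [45, 43, 43, 44, 50, 61, 73, 80, 81, 76, 65, 52]  (not all equal)
t=14: [81, 81, 81, 81, 79, 72, 60, 49, 47, 56, 69, 78]  (not all equal)
t=15: [45, 43, 43, 44, 50, 61, 73, 80, 81, 76, 65, 52]  (not all equal)

Answer: never
Key observation: The state at step 13 reappears at step 15 — the system is in a cycle of period 2 from step 13 on.  No step 0..15 is synchronized, and the cycle repeats forever, so no step up to 80 (or ever) has all patches equal.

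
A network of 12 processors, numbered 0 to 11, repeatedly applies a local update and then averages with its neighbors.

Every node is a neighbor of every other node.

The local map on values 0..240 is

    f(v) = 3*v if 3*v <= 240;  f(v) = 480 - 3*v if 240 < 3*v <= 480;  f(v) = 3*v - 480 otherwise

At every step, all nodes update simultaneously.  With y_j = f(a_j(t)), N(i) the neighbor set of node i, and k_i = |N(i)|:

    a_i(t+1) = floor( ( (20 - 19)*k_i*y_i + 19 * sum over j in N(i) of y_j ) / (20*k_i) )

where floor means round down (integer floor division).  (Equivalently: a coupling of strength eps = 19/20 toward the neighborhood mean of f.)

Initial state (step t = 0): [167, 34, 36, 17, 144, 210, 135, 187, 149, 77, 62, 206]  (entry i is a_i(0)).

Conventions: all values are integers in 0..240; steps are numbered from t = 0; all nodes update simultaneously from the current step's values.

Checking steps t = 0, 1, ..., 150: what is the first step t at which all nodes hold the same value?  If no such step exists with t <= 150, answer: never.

Answer: 3
Key observation: Synchronization is absorbing here: once all nodes are equal they stay equal, and step 3 is the first all-equal step.

Derivation:
t=0: [167, 34, 36, 17, 144, 210, 135, 187, 149, 77, 62, 206]  (not all equal)
t=1: [104, 102, 101, 103, 103, 100, 102, 102, 104, 97, 98, 100]  (not all equal)
t=2: [176, 176, 175, 176, 176, 175, 176, 176, 176, 175, 175, 175]  (not all equal)
t=3: [46, 46, 46, 46, 46, 46, 46, 46, 46, 46, 46, 46]  (all equal)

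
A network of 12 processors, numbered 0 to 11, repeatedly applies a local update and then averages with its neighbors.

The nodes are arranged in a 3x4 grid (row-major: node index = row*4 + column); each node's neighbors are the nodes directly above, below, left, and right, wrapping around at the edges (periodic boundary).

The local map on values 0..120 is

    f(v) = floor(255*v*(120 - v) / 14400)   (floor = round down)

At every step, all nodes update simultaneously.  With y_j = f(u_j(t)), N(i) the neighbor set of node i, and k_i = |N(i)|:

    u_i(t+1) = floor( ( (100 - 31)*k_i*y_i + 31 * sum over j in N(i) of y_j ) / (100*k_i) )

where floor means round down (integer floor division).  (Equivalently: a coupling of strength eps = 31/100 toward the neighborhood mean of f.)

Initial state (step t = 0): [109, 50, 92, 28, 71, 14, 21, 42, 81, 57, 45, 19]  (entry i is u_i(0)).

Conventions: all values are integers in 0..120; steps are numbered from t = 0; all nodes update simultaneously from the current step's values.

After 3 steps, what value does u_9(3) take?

Answer: u_9(3) = 63

Derivation:
t=0: [109, 50, 92, 28, 71, 14, 21, 42, 81, 57, 45, 19]
t=1: [31, 54, 46, 43, 54, 35, 39, 53, 51, 59, 54, 39]
t=2: [52, 60, 59, 57, 60, 54, 56, 60, 60, 62, 61, 56]
t=3: [62, 62, 63, 62, 62, 63, 63, 63, 62, 63, 63, 63]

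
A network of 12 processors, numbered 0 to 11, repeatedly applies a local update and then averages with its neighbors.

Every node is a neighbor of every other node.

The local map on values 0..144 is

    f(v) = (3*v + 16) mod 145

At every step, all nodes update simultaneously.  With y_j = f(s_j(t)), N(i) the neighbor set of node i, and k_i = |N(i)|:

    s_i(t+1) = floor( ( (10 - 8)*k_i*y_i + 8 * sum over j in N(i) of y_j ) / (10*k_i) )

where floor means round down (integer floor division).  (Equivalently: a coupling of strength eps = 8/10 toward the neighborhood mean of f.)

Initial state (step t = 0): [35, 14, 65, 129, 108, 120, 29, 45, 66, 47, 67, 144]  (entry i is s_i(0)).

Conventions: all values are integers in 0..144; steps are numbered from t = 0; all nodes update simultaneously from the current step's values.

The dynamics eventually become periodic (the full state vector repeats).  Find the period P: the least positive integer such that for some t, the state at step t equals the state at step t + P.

Simulating step by step:
t=0: [35, 14, 65, 129, 108, 120, 29, 45, 66, 47, 67, 144]
t=1: [71, 63, 64, 70, 62, 66, 69, 56, 64, 57, 65, 57]
t=2: [64, 61, 62, 64, 61, 62, 64, 59, 62, 59, 62, 59]
t=3: [56, 55, 55, 56, 55, 55, 56, 54, 55, 54, 55, 54]
t=4: [36, 36, 36, 36, 36, 36, 36, 35, 36, 35, 36, 35]
t=5: [123, 123, 123, 123, 123, 123, 123, 122, 123, 122, 123, 122]
t=6: [94, 94, 94, 94, 94, 94, 94, 93, 94, 93, 94, 93]
t=7: [7, 7, 7, 7, 7, 7, 7, 6, 7, 6, 7, 6]
t=8: [36, 36, 36, 36, 36, 36, 36, 35, 36, 35, 36, 35]

Answer: 4
Key observation: The state at step 4, [36, 36, 36, 36, 36, 36, 36, 35, 36, 35, 36, 35], reappears at step 8 — and no state repeats earlier — so the cycle the system enters has period 4.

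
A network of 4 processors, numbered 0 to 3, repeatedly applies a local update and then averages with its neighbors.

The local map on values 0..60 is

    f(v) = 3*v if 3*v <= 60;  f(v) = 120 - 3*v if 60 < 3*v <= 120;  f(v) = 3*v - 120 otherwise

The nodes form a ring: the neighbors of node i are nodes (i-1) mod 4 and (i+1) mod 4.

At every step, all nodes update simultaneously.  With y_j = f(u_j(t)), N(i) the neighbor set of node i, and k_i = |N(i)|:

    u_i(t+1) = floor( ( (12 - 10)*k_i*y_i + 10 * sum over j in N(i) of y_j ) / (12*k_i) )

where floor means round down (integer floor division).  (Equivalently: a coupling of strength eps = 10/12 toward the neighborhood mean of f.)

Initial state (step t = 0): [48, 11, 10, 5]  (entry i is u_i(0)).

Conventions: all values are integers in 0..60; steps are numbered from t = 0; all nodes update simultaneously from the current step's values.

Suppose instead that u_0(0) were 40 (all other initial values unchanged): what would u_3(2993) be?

Simulating step by step:
t=0: [40, 11, 10, 5]
t=1: [20, 18, 25, 15]
t=2: [51, 52, 48, 51]
t=3: [34, 29, 32, 29]
t=4: [30, 23, 31, 23]
t=5: [47, 32, 47, 32]
t=6: [23, 21, 23, 21]
t=7: [56, 52, 56, 52]
t=8: [38, 46, 38, 46]
t=9: [16, 8, 16, 8]
t=10: [28, 44, 28, 44]
t=11: [16, 32, 16, 32]
t=12: [28, 44, 28, 44]

Answer: u_3(2993) = 32
Key observation: The state at step 10, [28, 44, 28, 44], reappears at step 12: the system is in a cycle of period 2 from step 10 on.  Therefore the state at step 2993 equals the state at step 10 + ((2993 - 10) mod 2) = 11, which is [16, 32, 16, 32].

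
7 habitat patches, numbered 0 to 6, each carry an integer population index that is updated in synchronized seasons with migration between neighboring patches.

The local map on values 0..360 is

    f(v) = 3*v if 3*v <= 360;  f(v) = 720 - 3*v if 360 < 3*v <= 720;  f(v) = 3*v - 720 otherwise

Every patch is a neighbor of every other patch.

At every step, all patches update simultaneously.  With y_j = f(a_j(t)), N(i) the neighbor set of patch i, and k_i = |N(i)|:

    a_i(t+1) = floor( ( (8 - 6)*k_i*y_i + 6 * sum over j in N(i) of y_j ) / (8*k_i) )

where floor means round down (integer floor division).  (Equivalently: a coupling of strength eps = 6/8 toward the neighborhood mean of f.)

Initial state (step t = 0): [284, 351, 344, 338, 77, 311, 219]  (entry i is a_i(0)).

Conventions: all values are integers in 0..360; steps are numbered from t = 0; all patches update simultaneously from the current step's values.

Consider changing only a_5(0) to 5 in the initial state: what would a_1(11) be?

Answer: a_1(11) = 18
Key observation: This trace re-runs the system from the modified initial state.

Derivation:
t=0: [284, 351, 344, 338, 77, 5, 219]
t=1: [189, 214, 211, 209, 201, 174, 180]
t=2: [132, 123, 124, 124, 127, 138, 135]
t=3: [331, 335, 334, 334, 333, 329, 330]
t=4: [276, 277, 277, 277, 277, 275, 276]
t=5: [109, 109, 109, 109, 109, 108, 109]
t=6: [326, 326, 326, 326, 326, 326, 326]
t=7: [258, 258, 258, 258, 258, 258, 258]
t=8: [54, 54, 54, 54, 54, 54, 54]
t=9: [162, 162, 162, 162, 162, 162, 162]
t=10: [234, 234, 234, 234, 234, 234, 234]
t=11: [18, 18, 18, 18, 18, 18, 18]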